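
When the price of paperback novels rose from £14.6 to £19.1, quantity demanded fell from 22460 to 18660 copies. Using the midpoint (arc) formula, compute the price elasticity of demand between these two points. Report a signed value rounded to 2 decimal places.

-0.69

%ΔQ = (18660 − 22460) / [(22460 + 18660)/2] = -3800/20560 = -0.184824…
%ΔP = (19.1 − 14.6) / [(14.6 + 19.1)/2] = 4.5/16.85 = 0.267062…
Arc Ed = %ΔQ / %ΔP = (-3800/20560) / (4.5/16.85) = -0.6920…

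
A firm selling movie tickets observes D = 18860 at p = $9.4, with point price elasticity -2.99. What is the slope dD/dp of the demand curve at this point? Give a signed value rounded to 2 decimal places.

-5999.09

Ed = (dD/dp)·(p/D) ⇒ dD/dp = Ed·D/p = (-2.99)·18860/9.4 = -5999.0851…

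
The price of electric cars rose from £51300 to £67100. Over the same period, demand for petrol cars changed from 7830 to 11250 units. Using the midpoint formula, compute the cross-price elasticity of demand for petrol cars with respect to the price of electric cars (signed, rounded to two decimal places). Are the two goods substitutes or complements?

%ΔQ_{petrol cars} = (11250 − 7830)/avg = 3420/9540 = 0.358490…
%ΔP_{electric cars} = (67100 − 51300)/avg = 15800/59200 = 0.266891…
E_cross = (3420/9540) / (15800/59200) = 1.3432…
E_cross > 0 ⇒ the goods are substitutes.

1.34; substitutes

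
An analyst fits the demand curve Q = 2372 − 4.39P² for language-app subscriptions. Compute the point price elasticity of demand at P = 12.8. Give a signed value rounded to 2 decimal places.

-0.87

dQ/dP = −2·4.39·P = -112.384. At P = 12.8, Q = 1652.7424.
Ed = (dQ/dP)·(P/Q) = (-112.384) × (12.8/1652.7424) = -0.8703…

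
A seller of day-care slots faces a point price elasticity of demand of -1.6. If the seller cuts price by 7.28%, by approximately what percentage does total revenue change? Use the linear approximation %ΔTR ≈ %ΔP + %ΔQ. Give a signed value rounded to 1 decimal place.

%ΔQ ≈ Ed × %ΔP = (-1.6) × (-7.28%) = +11.6480%
%ΔTR ≈ %ΔP + %ΔQ = (-7.28%) + (+11.6480%) = +4.3680%

+4.4%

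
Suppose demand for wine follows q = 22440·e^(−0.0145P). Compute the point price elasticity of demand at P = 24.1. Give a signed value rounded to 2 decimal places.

dq/dP = −0.0145·q = -229.418. At P = 24.1, q = 15821.9.
Ed = (dq/dP)·(P/q) = (-229.418) × (24.1/15821.9) = -0.3494…

-0.35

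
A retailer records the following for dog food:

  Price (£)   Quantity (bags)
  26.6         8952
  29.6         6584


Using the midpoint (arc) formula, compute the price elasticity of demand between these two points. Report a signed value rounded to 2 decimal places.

%ΔQ = (6584 − 8952) / [(8952 + 6584)/2] = -2368/7768 = -0.304840…
%ΔP = (29.6 − 26.6) / [(26.6 + 29.6)/2] = 3/28.1 = 0.106761…
Arc Ed = %ΔQ / %ΔP = (-2368/7768) / (3/28.1) = -2.8553…

-2.86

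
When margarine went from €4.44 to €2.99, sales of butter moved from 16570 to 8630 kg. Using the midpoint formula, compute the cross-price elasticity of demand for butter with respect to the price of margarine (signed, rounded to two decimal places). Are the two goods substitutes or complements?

1.61; substitutes

%ΔQ_{butter} = (8630 − 16570)/avg = -7940/12600 = -0.630158…
%ΔP_{margarine} = (2.99 − 4.44)/avg = -1.45/3.715 = -0.390309…
E_cross = (-7940/12600) / (-1.45/3.715) = 1.6145…
E_cross > 0 ⇒ the goods are substitutes.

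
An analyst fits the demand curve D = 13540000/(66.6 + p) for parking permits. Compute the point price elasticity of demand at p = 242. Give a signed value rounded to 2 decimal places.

-0.78

dD/dp = −13540000/(66.6 + p)² = -142.176. At p = 242, D = 43875.6.
Ed = (dD/dp)·(p/D) = (-142.176) × (242/43875.6) = -0.7841…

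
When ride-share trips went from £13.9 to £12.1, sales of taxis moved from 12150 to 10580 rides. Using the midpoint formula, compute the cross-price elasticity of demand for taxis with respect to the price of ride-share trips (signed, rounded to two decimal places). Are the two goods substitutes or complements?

1.00; substitutes

%ΔQ_{taxis} = (10580 − 12150)/avg = -1570/11365 = -0.138143…
%ΔP_{ride-share trips} = (12.1 − 13.9)/avg = -1.8/13 = -0.138461…
E_cross = (-1570/11365) / (-1.8/13) = 0.9977…
E_cross > 0 ⇒ the goods are substitutes.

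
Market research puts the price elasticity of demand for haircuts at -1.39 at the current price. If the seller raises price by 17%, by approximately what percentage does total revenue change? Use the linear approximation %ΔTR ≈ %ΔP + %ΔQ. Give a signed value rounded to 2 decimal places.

%ΔQ ≈ Ed × %ΔP = (-1.39) × (+17%) = -23.6300%
%ΔTR ≈ %ΔP + %ΔQ = (+17%) + (-23.6300%) = -6.6300%

-6.63%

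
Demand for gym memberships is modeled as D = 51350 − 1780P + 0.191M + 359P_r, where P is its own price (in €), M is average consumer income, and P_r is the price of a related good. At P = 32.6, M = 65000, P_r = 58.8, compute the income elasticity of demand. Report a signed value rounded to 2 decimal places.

At the given values, D = 51350 − 1780(32.6) + 0.191(65000) + 359(58.8) = 26846.2.
∂D/∂M = 0.191.
E = (0.191) × (65000/26846.2) = 0.4624…

0.46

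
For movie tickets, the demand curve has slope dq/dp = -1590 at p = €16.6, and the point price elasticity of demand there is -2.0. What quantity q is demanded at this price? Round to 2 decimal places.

Ed = (dq/dp)·(p/q) ⇒ q = (dq/dp)·p/Ed = (-1590)·16.6/(-2.0) = 13197

13197.00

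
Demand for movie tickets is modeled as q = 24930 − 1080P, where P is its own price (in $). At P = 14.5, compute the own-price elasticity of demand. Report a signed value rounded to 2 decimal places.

-1.69

At the given values, q = 24930 − 1080(14.5) = 9270.
∂q/∂P = −1080.
E = (-1080) × (14.5/9270) = -1.6893…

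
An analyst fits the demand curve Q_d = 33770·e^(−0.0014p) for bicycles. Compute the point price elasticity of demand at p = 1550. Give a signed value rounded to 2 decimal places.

dQ_d/dp = −0.0014·Q_d = -5.39809. At p = 1550, Q_d = 3855.78.
Ed = (dQ_d/dp)·(p/Q_d) = (-5.39809) × (1550/3855.78) = -2.17

-2.17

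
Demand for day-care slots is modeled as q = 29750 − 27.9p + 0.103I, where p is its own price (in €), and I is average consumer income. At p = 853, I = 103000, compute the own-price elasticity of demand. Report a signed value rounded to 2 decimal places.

-1.44

At the given values, q = 29750 − 27.9(853) + 0.103(103000) = 16560.3.
∂q/∂p = −27.9.
E = (-27.9) × (853/16560.3) = -1.4370…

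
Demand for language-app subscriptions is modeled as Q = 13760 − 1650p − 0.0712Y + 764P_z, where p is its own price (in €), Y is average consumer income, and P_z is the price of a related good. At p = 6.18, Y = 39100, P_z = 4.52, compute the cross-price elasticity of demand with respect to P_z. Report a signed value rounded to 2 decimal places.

At the given values, Q = 13760 − 1650(6.18) − 0.0712(39100) + 764(4.52) = 4232.36.
∂Q/∂P_z = 764.
E = (764) × (4.52/4232.36) = 0.8159…

0.82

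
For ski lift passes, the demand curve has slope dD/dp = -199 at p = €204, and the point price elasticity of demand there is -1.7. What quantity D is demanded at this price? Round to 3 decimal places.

23880.000

Ed = (dD/dp)·(p/D) ⇒ D = (dD/dp)·p/Ed = (-199)·204/(-1.7) = 23880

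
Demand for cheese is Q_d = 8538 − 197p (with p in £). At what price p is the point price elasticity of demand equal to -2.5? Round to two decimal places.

30.96

Ed = −197p/(8538 − 197p). Set this equal to -2.5:
197p = 2.5·(8538 − 197p) ⇒ 197p(1 + 2.5) = 2.5·8538
p = 2.5·8538 / (197·3.5) = 30.9572…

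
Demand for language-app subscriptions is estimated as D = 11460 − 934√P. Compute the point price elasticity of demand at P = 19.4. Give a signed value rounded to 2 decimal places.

dD/dP = −934/(2√P) = -106.027. At P = 19.4, D = 7346.16.
Ed = (dD/dP)·(P/D) = (-106.027) × (19.4/7346.16) = -0.2799…

-0.28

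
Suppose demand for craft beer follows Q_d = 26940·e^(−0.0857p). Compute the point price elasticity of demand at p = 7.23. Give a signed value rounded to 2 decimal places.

dQ_d/dp = −0.0857·Q_d = -1242.47. At p = 7.23, Q_d = 14497.9.
Ed = (dQ_d/dp)·(p/Q_d) = (-1242.47) × (7.23/14497.9) = -0.6196…

-0.62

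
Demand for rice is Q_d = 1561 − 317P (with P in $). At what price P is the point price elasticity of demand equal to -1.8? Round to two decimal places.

3.17

Ed = −317P/(1561 − 317P). Set this equal to -1.8:
317P = 1.8·(1561 − 317P) ⇒ 317P(1 + 1.8) = 1.8·1561
P = 1.8·1561 / (317·2.8) = 3.1656…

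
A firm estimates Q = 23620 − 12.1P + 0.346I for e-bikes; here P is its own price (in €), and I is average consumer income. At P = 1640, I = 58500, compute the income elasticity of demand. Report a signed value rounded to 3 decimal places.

At the given values, Q = 23620 − 12.1(1640) + 0.346(58500) = 24017.
∂Q/∂I = 0.346.
E = (0.346) × (58500/24017) = 0.84277…

0.843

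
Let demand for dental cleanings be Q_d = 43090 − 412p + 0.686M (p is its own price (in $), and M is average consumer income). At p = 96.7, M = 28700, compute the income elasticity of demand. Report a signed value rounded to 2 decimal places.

At the given values, Q_d = 43090 − 412(96.7) + 0.686(28700) = 22937.8.
∂Q_d/∂M = 0.686.
E = (0.686) × (28700/22937.8) = 0.8583…

0.86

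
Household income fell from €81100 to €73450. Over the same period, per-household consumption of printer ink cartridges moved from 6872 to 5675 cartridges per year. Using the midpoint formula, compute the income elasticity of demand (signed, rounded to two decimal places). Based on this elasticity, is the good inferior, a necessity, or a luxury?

%ΔQ = (5675 − 6872)/[( 6872 + 5675)/2] = -1197/6273.5 = -0.190802…
%ΔIncome = (73450 − 81100)/[( 81100 + 73450)/2] = -7650/77275 = -0.098997…
E_income = (-1197/6273.5) / (-7650/77275) = 1.9273…
E_income > 1 ⇒ normal good, luxury.

1.93; luxury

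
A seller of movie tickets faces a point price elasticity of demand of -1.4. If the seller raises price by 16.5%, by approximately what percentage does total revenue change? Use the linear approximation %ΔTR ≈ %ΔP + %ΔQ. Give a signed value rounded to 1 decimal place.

-6.6%

%ΔQ ≈ Ed × %ΔP = (-1.4) × (+16.5%) = -23.1000%
%ΔTR ≈ %ΔP + %ΔQ = (+16.5%) + (-23.1000%) = -6.6000%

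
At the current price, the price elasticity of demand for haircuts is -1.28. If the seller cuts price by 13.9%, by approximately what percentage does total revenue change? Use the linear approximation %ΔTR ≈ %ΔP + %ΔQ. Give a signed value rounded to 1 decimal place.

+3.9%

%ΔQ ≈ Ed × %ΔP = (-1.28) × (-13.9%) = +17.7920%
%ΔTR ≈ %ΔP + %ΔQ = (-13.9%) + (+17.7920%) = +3.8920%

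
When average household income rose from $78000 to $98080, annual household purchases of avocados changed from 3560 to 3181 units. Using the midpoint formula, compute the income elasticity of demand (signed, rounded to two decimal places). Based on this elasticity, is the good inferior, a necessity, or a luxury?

-0.49; inferior

%ΔQ = (3181 − 3560)/[( 3560 + 3181)/2] = -379/3370.5 = -0.112446…
%ΔIncome = (98080 − 78000)/[( 78000 + 98080)/2] = 20080/88040 = 0.228078…
E_income = (-379/3370.5) / (20080/88040) = -0.4930…
E_income < 0 ⇒ inferior good.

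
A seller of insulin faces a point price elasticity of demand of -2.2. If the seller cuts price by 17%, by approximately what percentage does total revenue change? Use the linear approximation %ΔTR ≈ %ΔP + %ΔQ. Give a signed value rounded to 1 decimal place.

+20.4%

%ΔQ ≈ Ed × %ΔP = (-2.2) × (-17%) = +37.4000%
%ΔTR ≈ %ΔP + %ΔQ = (-17%) + (+37.4000%) = +20.4000%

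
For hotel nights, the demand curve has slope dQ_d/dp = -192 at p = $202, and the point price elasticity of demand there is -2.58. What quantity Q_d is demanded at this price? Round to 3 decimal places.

Ed = (dQ_d/dp)·(p/Q_d) ⇒ Q_d = (dQ_d/dp)·p/Ed = (-192)·202/(-2.58) = 15032.55813…

15032.558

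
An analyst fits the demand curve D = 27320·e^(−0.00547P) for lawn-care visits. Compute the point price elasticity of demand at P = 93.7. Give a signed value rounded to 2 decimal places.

dD/dP = −0.00547·D = -89.5107. At P = 93.7, D = 16363.9.
Ed = (dD/dP)·(P/D) = (-89.5107) × (93.7/16363.9) = -0.5125…

-0.51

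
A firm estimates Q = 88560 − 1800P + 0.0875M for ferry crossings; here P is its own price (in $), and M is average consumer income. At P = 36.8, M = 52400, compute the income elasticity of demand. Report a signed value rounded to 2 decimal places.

0.17

At the given values, Q = 88560 − 1800(36.8) + 0.0875(52400) = 26905.
∂Q/∂M = 0.0875.
E = (0.0875) × (52400/26905) = 0.1704…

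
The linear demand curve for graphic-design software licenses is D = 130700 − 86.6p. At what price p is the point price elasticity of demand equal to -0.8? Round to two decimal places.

670.77

Ed = −86.6p/(130700 − 86.6p). Set this equal to -0.8:
86.6p = 0.8·(130700 − 86.6p) ⇒ 86.6p(1 + 0.8) = 0.8·130700
p = 0.8·130700 / (86.6·1.8) = 670.7723…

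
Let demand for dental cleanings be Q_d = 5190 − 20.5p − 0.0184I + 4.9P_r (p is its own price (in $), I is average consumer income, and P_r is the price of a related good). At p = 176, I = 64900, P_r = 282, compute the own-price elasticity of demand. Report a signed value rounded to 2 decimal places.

At the given values, Q_d = 5190 − 20.5(176) − 0.0184(64900) + 4.9(282) = 1769.64.
∂Q_d/∂p = −20.5.
E = (-20.5) × (176/1769.64) = -2.0388…

-2.04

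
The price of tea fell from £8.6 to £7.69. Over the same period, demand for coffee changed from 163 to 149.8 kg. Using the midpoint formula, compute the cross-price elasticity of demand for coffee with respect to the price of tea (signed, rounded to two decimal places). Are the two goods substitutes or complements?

%ΔQ_{coffee} = (149.8 − 163)/avg = -13.2/156.4 = -0.084398…
%ΔP_{tea} = (7.69 − 8.6)/avg = -0.91/8.145 = -0.111724…
E_cross = (-13.2/156.4) / (-0.91/8.145) = 0.7554…
E_cross > 0 ⇒ the goods are substitutes.

0.76; substitutes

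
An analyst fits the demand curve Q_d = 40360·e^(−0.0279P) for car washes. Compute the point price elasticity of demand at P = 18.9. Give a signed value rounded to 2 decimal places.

-0.53

dQ_d/dP = −0.0279·Q_d = -664.58. At P = 18.9, Q_d = 23820.1.
Ed = (dQ_d/dP)·(P/Q_d) = (-664.58) × (18.9/23820.1) = -0.5273…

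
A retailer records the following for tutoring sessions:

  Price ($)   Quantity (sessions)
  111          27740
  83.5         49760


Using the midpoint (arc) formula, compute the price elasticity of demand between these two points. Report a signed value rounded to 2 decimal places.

%ΔQ = (49760 − 27740) / [(27740 + 49760)/2] = 22020/38750 = 0.568258…
%ΔP = (83.5 − 111) / [(111 + 83.5)/2] = -27.5/97.25 = -0.282776…
Arc Ed = %ΔQ / %ΔP = (22020/38750) / (-27.5/97.25) = -2.0095…

-2.01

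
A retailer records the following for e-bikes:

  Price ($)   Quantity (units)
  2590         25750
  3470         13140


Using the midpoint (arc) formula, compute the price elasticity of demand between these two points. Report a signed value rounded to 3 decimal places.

%ΔQ = (13140 − 25750) / [(25750 + 13140)/2] = -12610/19445 = -0.648495…
%ΔP = (3470 − 2590) / [(2590 + 3470)/2] = 880/3030 = 0.290429…
Arc Ed = %ΔQ / %ΔP = (-12610/19445) / (880/3030) = -2.23288…

-2.233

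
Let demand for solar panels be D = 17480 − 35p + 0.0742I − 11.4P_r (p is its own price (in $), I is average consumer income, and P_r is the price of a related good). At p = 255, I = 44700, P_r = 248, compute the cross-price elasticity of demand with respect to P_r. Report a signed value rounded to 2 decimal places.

At the given values, D = 17480 − 35(255) + 0.0742(44700) − 11.4(248) = 9044.54.
∂D/∂P_r = -11.4.
E = (-11.4) × (248/9044.54) = -0.3125…

-0.31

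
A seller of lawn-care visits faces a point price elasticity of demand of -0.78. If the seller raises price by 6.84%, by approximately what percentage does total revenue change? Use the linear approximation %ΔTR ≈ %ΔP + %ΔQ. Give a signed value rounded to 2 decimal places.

+1.50%

%ΔQ ≈ Ed × %ΔP = (-0.78) × (+6.84%) = -5.3352%
%ΔTR ≈ %ΔP + %ΔQ = (+6.84%) + (-5.3352%) = +1.5048%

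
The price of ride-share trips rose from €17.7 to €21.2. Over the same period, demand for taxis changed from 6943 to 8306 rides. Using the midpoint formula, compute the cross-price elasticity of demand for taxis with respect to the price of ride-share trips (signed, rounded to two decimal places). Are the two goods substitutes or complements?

%ΔQ_{taxis} = (8306 − 6943)/avg = 1363/7624.5 = 0.178765…
%ΔP_{ride-share trips} = (21.2 − 17.7)/avg = 3.5/19.45 = 0.179948…
E_cross = (1363/7624.5) / (3.5/19.45) = 0.9934…
E_cross > 0 ⇒ the goods are substitutes.

0.99; substitutes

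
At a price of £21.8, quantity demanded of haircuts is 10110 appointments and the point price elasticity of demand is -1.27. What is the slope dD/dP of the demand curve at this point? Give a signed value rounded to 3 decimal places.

-588.977

Ed = (dD/dP)·(P/D) ⇒ dD/dP = Ed·D/P = (-1.27)·10110/21.8 = -588.97706…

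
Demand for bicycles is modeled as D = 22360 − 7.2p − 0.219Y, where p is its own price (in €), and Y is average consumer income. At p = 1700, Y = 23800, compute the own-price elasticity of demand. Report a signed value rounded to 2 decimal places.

-2.49

At the given values, D = 22360 − 7.2(1700) − 0.219(23800) = 4907.8.
∂D/∂p = −7.2.
E = (-7.2) × (1700/4907.8) = -2.4939…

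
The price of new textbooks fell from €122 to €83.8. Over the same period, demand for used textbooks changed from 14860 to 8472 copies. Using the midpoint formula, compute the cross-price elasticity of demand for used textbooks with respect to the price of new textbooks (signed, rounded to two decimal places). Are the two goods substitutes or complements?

1.48; substitutes

%ΔQ_{used textbooks} = (8472 − 14860)/avg = -6388/11666 = -0.547574…
%ΔP_{new textbooks} = (83.8 − 122)/avg = -38.2/102.9 = -0.371234…
E_cross = (-6388/11666) / (-38.2/102.9) = 1.4750…
E_cross > 0 ⇒ the goods are substitutes.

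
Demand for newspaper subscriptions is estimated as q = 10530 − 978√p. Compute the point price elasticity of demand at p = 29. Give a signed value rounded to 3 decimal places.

-0.500

dq/dp = −978/(2√p) = -90.805. At p = 29, q = 5263.31.
Ed = (dq/dp)·(p/q) = (-90.805) × (29/5263.31) = -0.50032…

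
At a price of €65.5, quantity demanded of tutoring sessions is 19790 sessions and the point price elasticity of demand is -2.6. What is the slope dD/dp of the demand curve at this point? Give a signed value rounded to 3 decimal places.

Ed = (dD/dp)·(p/D) ⇒ dD/dp = Ed·D/p = (-2.6)·19790/65.5 = -785.55725…

-785.557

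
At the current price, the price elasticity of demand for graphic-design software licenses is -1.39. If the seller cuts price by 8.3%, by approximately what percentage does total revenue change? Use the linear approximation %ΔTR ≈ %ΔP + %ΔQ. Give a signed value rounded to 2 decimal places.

+3.24%

%ΔQ ≈ Ed × %ΔP = (-1.39) × (-8.3%) = +11.5370%
%ΔTR ≈ %ΔP + %ΔQ = (-8.3%) + (+11.5370%) = +3.2370%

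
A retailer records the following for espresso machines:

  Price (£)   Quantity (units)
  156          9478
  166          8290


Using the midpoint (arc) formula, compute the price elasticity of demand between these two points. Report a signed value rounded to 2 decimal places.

-2.15

%ΔQ = (8290 − 9478) / [(9478 + 8290)/2] = -1188/8884 = -0.133723…
%ΔP = (166 − 156) / [(156 + 166)/2] = 10/161 = 0.062111…
Arc Ed = %ΔQ / %ΔP = (-1188/8884) / (10/161) = -2.1529…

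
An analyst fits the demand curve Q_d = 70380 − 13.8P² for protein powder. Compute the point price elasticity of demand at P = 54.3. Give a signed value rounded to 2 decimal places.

-2.74

dQ_d/dP = −2·13.8·P = -1498.68. At P = 54.3, Q_d = 29690.838.
Ed = (dQ_d/dP)·(P/Q_d) = (-1498.68) × (54.3/29690.838) = -2.7408…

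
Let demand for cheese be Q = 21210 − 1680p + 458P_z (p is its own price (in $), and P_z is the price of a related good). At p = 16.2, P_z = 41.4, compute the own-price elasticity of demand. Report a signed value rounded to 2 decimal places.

At the given values, Q = 21210 − 1680(16.2) + 458(41.4) = 12955.2.
∂Q/∂p = −1680.
E = (-1680) × (16.2/12955.2) = -2.1007…

-2.10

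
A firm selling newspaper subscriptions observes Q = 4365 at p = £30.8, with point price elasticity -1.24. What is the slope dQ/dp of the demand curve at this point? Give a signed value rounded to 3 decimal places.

Ed = (dQ/dp)·(p/Q) ⇒ dQ/dp = Ed·Q/p = (-1.24)·4365/30.8 = -175.73376…

-175.734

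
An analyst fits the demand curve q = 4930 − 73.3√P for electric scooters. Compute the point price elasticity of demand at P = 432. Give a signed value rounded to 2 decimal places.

dq/dP = −73.3/(2√P) = -1.76332. At P = 432, q = 3406.49.
Ed = (dq/dP)·(P/q) = (-1.76332) × (432/3406.49) = -0.2236…

-0.22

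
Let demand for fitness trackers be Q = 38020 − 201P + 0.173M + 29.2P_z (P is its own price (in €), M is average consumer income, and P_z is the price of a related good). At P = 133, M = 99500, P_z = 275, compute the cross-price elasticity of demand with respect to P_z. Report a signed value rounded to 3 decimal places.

At the given values, Q = 38020 − 201(133) + 0.173(99500) + 29.2(275) = 36530.5.
∂Q/∂P_z = 29.2.
E = (29.2) × (275/36530.5) = 0.21981…

0.220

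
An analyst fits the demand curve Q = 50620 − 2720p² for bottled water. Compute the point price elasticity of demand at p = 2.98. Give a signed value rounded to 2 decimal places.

-1.83

dQ/dp = −2·2720·p = -16211.2. At p = 2.98, Q = 26465.312.
Ed = (dQ/dp)·(p/Q) = (-16211.2) × (2.98/26465.312) = -1.8253…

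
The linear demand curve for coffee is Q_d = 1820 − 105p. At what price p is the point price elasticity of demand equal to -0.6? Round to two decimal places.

6.50

Ed = −105p/(1820 − 105p). Set this equal to -0.6:
105p = 0.6·(1820 − 105p) ⇒ 105p(1 + 0.6) = 0.6·1820
p = 0.6·1820 / (105·1.6) = 6.5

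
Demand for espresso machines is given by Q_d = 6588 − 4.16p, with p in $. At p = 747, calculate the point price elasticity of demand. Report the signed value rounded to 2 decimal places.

dQ_d/dp = −4.16. At p = 747, Q_d = 6588 − 4.16(747) = 3480.48.
Ed = (dQ_d/dp)·(p/Q_d) = −4.16 × (747/3480.48) = -0.8928…

-0.89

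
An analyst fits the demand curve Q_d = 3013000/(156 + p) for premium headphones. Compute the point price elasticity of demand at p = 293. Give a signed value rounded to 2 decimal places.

-0.65

dQ_d/dp = −3013000/(156 + p)² = -14.9454. At p = 293, Q_d = 6710.47.
Ed = (dQ_d/dp)·(p/Q_d) = (-14.9454) × (293/6710.47) = -0.6525…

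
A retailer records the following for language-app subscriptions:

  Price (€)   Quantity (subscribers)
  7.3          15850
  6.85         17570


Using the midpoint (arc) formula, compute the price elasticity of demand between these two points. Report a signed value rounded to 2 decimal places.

%ΔQ = (17570 − 15850) / [(15850 + 17570)/2] = 1720/16710 = 0.102932…
%ΔP = (6.85 − 7.3) / [(7.3 + 6.85)/2] = -0.45/7.075 = -0.063604…
Arc Ed = %ΔQ / %ΔP = (1720/16710) / (-0.45/7.075) = -1.6183…

-1.62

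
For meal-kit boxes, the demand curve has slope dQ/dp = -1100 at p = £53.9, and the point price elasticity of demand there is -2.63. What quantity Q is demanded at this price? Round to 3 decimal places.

22543.726

Ed = (dQ/dp)·(p/Q) ⇒ Q = (dQ/dp)·p/Ed = (-1100)·53.9/(-2.63) = 22543.72623…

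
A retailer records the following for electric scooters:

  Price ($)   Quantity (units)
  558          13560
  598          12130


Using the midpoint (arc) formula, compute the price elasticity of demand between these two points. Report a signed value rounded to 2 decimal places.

-1.61

%ΔQ = (12130 − 13560) / [(13560 + 12130)/2] = -1430/12845 = -0.111327…
%ΔP = (598 − 558) / [(558 + 598)/2] = 40/578 = 0.069204…
Arc Ed = %ΔQ / %ΔP = (-1430/12845) / (40/578) = -1.6086…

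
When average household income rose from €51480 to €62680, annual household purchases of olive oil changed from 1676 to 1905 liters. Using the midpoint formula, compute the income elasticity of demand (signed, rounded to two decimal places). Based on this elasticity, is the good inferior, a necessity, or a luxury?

%ΔQ = (1905 − 1676)/[( 1676 + 1905)/2] = 229/1790.5 = 0.127897…
%ΔIncome = (62680 − 51480)/[( 51480 + 62680)/2] = 11200/57080 = 0.196215…
E_income = (229/1790.5) / (11200/57080) = 0.6518…
0 < E_income < 1 ⇒ normal good, necessity.

0.65; necessity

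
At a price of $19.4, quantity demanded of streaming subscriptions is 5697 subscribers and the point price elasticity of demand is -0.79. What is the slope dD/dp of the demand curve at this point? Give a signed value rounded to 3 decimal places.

-231.991

Ed = (dD/dp)·(p/D) ⇒ dD/dp = Ed·D/p = (-0.79)·5697/19.4 = -231.99123…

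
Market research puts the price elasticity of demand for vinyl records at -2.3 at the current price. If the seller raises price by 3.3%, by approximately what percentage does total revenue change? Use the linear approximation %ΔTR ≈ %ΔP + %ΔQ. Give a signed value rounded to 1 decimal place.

%ΔQ ≈ Ed × %ΔP = (-2.3) × (+3.3%) = -7.5900%
%ΔTR ≈ %ΔP + %ΔQ = (+3.3%) + (-7.5900%) = -4.2900%

-4.3%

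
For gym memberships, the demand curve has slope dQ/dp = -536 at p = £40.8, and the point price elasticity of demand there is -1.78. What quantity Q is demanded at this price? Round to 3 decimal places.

Ed = (dQ/dp)·(p/Q) ⇒ Q = (dQ/dp)·p/Ed = (-536)·40.8/(-1.78) = 12285.84269…

12285.843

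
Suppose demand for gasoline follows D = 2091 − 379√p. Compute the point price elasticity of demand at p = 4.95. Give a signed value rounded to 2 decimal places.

-0.34

dD/dp = −379/(2√p) = -85.1739. At p = 4.95, D = 1247.78.
Ed = (dD/dp)·(p/D) = (-85.1739) × (4.95/1247.78) = -0.3378…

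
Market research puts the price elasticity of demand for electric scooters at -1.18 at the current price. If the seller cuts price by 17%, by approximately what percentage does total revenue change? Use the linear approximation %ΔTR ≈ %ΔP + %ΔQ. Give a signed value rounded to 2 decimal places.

%ΔQ ≈ Ed × %ΔP = (-1.18) × (-17%) = +20.0600%
%ΔTR ≈ %ΔP + %ΔQ = (-17%) + (+20.0600%) = +3.0600%

+3.06%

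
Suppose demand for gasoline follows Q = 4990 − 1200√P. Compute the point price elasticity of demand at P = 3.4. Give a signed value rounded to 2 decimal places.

dQ/dP = −1200/(2√P) = -325.396. At P = 3.4, Q = 2777.31.
Ed = (dQ/dP)·(P/Q) = (-325.396) × (3.4/2777.31) = -0.3983…

-0.40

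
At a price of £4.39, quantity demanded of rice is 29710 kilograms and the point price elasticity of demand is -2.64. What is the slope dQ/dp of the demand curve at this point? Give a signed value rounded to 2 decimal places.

Ed = (dQ/dp)·(p/Q) ⇒ dQ/dp = Ed·Q/p = (-2.64)·29710/4.39 = -17866.6059…

-17866.61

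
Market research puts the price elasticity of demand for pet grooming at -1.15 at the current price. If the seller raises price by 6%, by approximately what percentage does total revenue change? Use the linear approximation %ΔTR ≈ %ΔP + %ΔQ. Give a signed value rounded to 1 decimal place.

%ΔQ ≈ Ed × %ΔP = (-1.15) × (+6%) = -6.9000%
%ΔTR ≈ %ΔP + %ΔQ = (+6%) + (-6.9000%) = -0.9000%

-0.9%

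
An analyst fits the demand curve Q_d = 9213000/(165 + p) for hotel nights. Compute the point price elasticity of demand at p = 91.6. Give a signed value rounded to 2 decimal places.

dQ_d/dp = −9213000/(165 + p)² = -139.923. At p = 91.6, Q_d = 35904.1.
Ed = (dQ_d/dp)·(p/Q_d) = (-139.923) × (91.6/35904.1) = -0.3569…

-0.36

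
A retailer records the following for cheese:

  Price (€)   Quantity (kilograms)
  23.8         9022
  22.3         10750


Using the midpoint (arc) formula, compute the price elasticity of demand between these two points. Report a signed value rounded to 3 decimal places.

%ΔQ = (10750 − 9022) / [(9022 + 10750)/2] = 1728/9886 = 0.174792…
%ΔP = (22.3 − 23.8) / [(23.8 + 22.3)/2] = -1.5/23.05 = -0.065075…
Arc Ed = %ΔQ / %ΔP = (1728/9886) / (-1.5/23.05) = -2.68598…

-2.686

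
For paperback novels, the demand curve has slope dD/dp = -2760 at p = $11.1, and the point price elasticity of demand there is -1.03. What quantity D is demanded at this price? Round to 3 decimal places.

29743.689

Ed = (dD/dp)·(p/D) ⇒ D = (dD/dp)·p/Ed = (-2760)·11.1/(-1.03) = 29743.68932…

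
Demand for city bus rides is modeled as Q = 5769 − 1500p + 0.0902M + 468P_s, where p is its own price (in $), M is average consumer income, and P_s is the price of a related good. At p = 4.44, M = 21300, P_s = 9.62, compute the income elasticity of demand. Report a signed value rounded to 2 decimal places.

0.35

At the given values, Q = 5769 − 1500(4.44) + 0.0902(21300) + 468(9.62) = 5532.42.
∂Q/∂M = 0.0902.
E = (0.0902) × (21300/5532.42) = 0.3472…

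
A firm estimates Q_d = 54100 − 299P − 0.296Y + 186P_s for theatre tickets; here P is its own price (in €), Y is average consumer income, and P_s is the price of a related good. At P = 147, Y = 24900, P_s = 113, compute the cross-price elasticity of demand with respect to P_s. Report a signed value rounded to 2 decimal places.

0.88

At the given values, Q_d = 54100 − 299(147) − 0.296(24900) + 186(113) = 23794.6.
∂Q_d/∂P_s = 186.
E = (186) × (113/23794.6) = 0.8833…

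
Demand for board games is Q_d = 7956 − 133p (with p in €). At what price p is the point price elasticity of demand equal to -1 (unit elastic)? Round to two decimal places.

Ed = −133p/(7956 − 133p). Set this equal to -1:
133p = 1·(7956 − 133p) ⇒ 133p(1 + 1) = 1·7956
p = 1·7956 / (133·2) = 29.9097…

29.91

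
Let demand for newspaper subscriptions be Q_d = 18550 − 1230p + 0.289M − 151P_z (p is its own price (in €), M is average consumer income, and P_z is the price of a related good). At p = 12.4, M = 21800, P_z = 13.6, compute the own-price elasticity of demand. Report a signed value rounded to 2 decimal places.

-2.02

At the given values, Q_d = 18550 − 1230(12.4) + 0.289(21800) − 151(13.6) = 7544.6.
∂Q_d/∂p = −1230.
E = (-1230) × (12.4/7544.6) = -2.0215…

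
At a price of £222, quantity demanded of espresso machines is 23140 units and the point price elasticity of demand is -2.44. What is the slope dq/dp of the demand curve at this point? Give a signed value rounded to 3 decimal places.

Ed = (dq/dp)·(p/q) ⇒ dq/dp = Ed·q/p = (-2.44)·23140/222 = -254.33153…

-254.332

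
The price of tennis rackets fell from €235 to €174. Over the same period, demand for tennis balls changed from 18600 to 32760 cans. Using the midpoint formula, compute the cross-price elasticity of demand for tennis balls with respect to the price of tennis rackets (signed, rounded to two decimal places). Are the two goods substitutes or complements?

-1.85; complements

%ΔQ_{tennis balls} = (32760 − 18600)/avg = 14160/25680 = 0.551401…
%ΔP_{tennis rackets} = (174 − 235)/avg = -61/204.5 = -0.298288…
E_cross = (14160/25680) / (-61/204.5) = -1.8485…
E_cross < 0 ⇒ the goods are complements.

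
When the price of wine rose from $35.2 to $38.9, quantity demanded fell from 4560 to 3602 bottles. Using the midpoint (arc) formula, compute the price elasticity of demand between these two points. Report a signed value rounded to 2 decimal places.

%ΔQ = (3602 − 4560) / [(4560 + 3602)/2] = -958/4081 = -0.234746…
%ΔP = (38.9 − 35.2) / [(35.2 + 38.9)/2] = 3.7/37.05 = 0.099865…
Arc Ed = %ΔQ / %ΔP = (-958/4081) / (3.7/37.05) = -2.3506…

-2.35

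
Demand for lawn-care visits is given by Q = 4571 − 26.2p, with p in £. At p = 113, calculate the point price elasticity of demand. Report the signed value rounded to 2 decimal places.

dQ/dp = −26.2. At p = 113, Q = 4571 − 26.2(113) = 1610.4.
Ed = (dQ/dp)·(p/Q) = −26.2 × (113/1610.4) = -1.8384…

-1.84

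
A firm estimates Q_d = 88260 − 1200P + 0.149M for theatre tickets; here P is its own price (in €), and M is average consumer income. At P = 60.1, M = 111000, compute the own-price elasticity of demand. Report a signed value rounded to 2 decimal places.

-2.21

At the given values, Q_d = 88260 − 1200(60.1) + 0.149(111000) = 32679.
∂Q_d/∂P = −1200.
E = (-1200) × (60.1/32679) = -2.2069…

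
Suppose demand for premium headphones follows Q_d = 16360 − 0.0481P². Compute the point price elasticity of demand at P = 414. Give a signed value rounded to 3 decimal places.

-2.032

dQ_d/dP = −2·0.0481·P = -39.8268. At P = 414, Q_d = 8115.8524.
Ed = (dQ_d/dP)·(P/Q_d) = (-39.8268) × (414/8115.8524) = -2.03161…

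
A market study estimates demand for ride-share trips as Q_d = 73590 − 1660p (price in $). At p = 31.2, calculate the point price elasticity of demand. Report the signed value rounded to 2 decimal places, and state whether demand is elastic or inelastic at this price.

dQ_d/dp = −1660. At p = 31.2, Q_d = 73590 − 1660(31.2) = 21798.
Ed = (dQ_d/dp)·(p/Q_d) = −1660 × (31.2/21798) = -2.3759…
|Ed| = 2.38 > 1, so demand is elastic.

-2.38; elastic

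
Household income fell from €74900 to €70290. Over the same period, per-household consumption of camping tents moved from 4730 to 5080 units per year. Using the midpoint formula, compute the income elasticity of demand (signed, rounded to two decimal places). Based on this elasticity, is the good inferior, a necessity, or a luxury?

-1.12; inferior

%ΔQ = (5080 − 4730)/[( 4730 + 5080)/2] = 350/4905 = 0.071355…
%ΔIncome = (70290 − 74900)/[( 74900 + 70290)/2] = -4610/72595 = -0.063502…
E_income = (350/4905) / (-4610/72595) = -1.1236…
E_income < 0 ⇒ inferior good.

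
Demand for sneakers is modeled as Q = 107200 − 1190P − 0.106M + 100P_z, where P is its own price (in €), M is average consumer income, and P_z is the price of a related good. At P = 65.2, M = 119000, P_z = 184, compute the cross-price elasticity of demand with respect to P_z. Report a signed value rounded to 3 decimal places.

0.520

At the given values, Q = 107200 − 1190(65.2) − 0.106(119000) + 100(184) = 35398.
∂Q/∂P_z = 100.
E = (100) × (184/35398) = 0.51980…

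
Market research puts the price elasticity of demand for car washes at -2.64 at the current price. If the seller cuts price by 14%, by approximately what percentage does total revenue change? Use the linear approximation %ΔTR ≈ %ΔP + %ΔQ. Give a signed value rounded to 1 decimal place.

+23.0%

%ΔQ ≈ Ed × %ΔP = (-2.64) × (-14%) = +36.9600%
%ΔTR ≈ %ΔP + %ΔQ = (-14%) + (+36.9600%) = +22.9600%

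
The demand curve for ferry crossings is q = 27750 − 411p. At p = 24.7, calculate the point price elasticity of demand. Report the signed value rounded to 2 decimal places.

dq/dp = −411. At p = 24.7, q = 27750 − 411(24.7) = 17598.3.
Ed = (dq/dp)·(p/q) = −411 × (24.7/17598.3) = -0.5768…

-0.58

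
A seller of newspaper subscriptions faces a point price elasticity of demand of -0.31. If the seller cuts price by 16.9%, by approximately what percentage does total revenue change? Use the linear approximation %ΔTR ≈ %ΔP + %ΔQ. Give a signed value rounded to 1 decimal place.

%ΔQ ≈ Ed × %ΔP = (-0.31) × (-16.9%) = +5.2390%
%ΔTR ≈ %ΔP + %ΔQ = (-16.9%) + (+5.2390%) = -11.6610%

-11.7%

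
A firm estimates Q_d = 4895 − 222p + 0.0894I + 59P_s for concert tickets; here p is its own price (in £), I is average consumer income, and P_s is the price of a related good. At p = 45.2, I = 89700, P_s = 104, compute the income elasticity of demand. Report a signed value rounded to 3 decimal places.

0.889

At the given values, Q_d = 4895 − 222(45.2) + 0.0894(89700) + 59(104) = 9015.78.
∂Q_d/∂I = 0.0894.
E = (0.0894) × (89700/9015.78) = 0.88946…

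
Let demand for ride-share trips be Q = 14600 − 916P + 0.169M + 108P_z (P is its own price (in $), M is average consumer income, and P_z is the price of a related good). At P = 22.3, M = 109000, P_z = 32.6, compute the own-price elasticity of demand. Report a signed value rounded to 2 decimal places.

-1.27

At the given values, Q = 14600 − 916(22.3) + 0.169(109000) + 108(32.6) = 16115.
∂Q/∂P = −916.
E = (-916) × (22.3/16115) = -1.2675…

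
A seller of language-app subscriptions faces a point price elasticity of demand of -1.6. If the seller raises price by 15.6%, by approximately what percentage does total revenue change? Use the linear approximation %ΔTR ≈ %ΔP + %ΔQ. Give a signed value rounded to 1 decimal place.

-9.4%

%ΔQ ≈ Ed × %ΔP = (-1.6) × (+15.6%) = -24.9600%
%ΔTR ≈ %ΔP + %ΔQ = (+15.6%) + (-24.9600%) = -9.3600%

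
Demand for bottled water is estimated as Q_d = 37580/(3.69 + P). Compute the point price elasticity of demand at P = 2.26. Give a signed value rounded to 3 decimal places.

-0.380

dQ_d/dP = −37580/(3.69 + P)² = -1061.51. At P = 2.26, Q_d = 6315.97.
Ed = (dQ_d/dP)·(P/Q_d) = (-1061.51) × (2.26/6315.97) = -0.37983…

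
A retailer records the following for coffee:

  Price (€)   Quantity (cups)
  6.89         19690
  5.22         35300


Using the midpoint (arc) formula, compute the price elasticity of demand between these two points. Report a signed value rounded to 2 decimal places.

%ΔQ = (35300 − 19690) / [(19690 + 35300)/2] = 15610/27495 = 0.567739…
%ΔP = (5.22 − 6.89) / [(6.89 + 5.22)/2] = -1.67/6.055 = -0.275805…
Arc Ed = %ΔQ / %ΔP = (15610/27495) / (-1.67/6.055) = -2.0584…

-2.06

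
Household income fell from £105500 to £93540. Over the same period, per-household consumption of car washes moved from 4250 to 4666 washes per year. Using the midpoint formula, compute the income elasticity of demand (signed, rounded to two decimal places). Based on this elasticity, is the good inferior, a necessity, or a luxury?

%ΔQ = (4666 − 4250)/[( 4250 + 4666)/2] = 416/4458 = 0.093315…
%ΔIncome = (93540 − 105500)/[( 105500 + 93540)/2] = -11960/99520 = -0.120176…
E_income = (416/4458) / (-11960/99520) = -0.7764…
E_income < 0 ⇒ inferior good.

-0.78; inferior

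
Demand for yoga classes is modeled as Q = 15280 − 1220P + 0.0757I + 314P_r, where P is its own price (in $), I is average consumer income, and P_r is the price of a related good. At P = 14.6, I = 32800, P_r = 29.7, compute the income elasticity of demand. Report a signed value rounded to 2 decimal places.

At the given values, Q = 15280 − 1220(14.6) + 0.0757(32800) + 314(29.7) = 9276.76.
∂Q/∂I = 0.0757.
E = (0.0757) × (32800/9276.76) = 0.2676…

0.27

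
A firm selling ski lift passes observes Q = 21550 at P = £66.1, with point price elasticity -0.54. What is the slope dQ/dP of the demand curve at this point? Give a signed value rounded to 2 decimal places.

Ed = (dQ/dP)·(P/Q) ⇒ dQ/dP = Ed·Q/P = (-0.54)·21550/66.1 = -176.0514…

-176.05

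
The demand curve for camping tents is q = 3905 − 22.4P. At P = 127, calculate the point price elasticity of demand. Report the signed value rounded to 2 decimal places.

-2.68

dq/dP = −22.4. At P = 127, q = 3905 − 22.4(127) = 1060.2.
Ed = (dq/dP)·(P/q) = −22.4 × (127/1060.2) = -2.6832…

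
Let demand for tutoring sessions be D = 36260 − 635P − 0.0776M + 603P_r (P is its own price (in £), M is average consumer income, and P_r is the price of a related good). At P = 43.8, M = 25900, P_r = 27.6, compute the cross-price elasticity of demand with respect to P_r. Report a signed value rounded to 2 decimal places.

At the given values, D = 36260 − 635(43.8) − 0.0776(25900) + 603(27.6) = 23079.96.
∂D/∂P_r = 603.
E = (603) × (27.6/23079.96) = 0.7210…

0.72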